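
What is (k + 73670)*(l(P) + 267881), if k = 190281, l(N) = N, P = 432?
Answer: 70821484663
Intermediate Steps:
(k + 73670)*(l(P) + 267881) = (190281 + 73670)*(432 + 267881) = 263951*268313 = 70821484663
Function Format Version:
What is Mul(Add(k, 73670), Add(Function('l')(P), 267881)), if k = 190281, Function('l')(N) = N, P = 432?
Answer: 70821484663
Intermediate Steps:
Mul(Add(k, 73670), Add(Function('l')(P), 267881)) = Mul(Add(190281, 73670), Add(432, 267881)) = Mul(263951, 268313) = 70821484663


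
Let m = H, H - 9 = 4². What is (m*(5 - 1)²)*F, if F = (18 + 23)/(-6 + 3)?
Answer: -16400/3 ≈ -5466.7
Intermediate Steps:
F = -41/3 (F = 41/(-3) = 41*(-⅓) = -41/3 ≈ -13.667)
H = 25 (H = 9 + 4² = 9 + 16 = 25)
m = 25
(m*(5 - 1)²)*F = (25*(5 - 1)²)*(-41/3) = (25*4²)*(-41/3) = (25*16)*(-41/3) = 400*(-41/3) = -16400/3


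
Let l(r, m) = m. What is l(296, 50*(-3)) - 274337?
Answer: -274487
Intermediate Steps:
l(296, 50*(-3)) - 274337 = 50*(-3) - 274337 = -150 - 274337 = -274487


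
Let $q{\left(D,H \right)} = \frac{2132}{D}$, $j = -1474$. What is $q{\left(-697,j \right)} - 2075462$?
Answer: $- \frac{35282906}{17} \approx -2.0755 \cdot 10^{6}$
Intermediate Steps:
$q{\left(-697,j \right)} - 2075462 = \frac{2132}{-697} - 2075462 = 2132 \left(- \frac{1}{697}\right) - 2075462 = - \frac{52}{17} - 2075462 = - \frac{35282906}{17}$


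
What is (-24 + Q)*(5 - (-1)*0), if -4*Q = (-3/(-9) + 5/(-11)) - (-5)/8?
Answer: -127385/1056 ≈ -120.63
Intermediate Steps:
Q = -133/1056 (Q = -((-3/(-9) + 5/(-11)) - (-5)/8)/4 = -((-3*(-⅑) + 5*(-1/11)) - (-5)/8)/4 = -((⅓ - 5/11) - 1*(-5/8))/4 = -(-4/33 + 5/8)/4 = -¼*133/264 = -133/1056 ≈ -0.12595)
(-24 + Q)*(5 - (-1)*0) = (-24 - 133/1056)*(5 - (-1)*0) = -25477*(5 - 1*0)/1056 = -25477*(5 + 0)/1056 = -25477/1056*5 = -127385/1056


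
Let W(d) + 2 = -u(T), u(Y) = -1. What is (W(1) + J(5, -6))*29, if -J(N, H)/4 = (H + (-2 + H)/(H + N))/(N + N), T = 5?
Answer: -261/5 ≈ -52.200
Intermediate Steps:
J(N, H) = -2*(H + (-2 + H)/(H + N))/N (J(N, H) = -4*(H + (-2 + H)/(H + N))/(N + N) = -4*(H + (-2 + H)/(H + N))/(2*N) = -4*(H + (-2 + H)/(H + N))*1/(2*N) = -2*(H + (-2 + H)/(H + N))/N)
W(d) = -1 (W(d) = -2 - 1*(-1) = -2 + 1 = -1)
(W(1) + J(5, -6))*29 = (-1 + 2*(2 - 1*(-6) - 1*(-6)² - 1*(-6)*5)/(5*(-6 + 5)))*29 = (-1 + 2*(⅕)*(2 + 6 - 1*36 + 30)/(-1))*29 = (-1 + 2*(⅕)*(-1)*(2 + 6 - 36 + 30))*29 = (-1 + 2*(⅕)*(-1)*2)*29 = (-1 - ⅘)*29 = -9/5*29 = -261/5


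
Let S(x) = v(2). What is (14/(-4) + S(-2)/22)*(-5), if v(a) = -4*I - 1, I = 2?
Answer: 215/11 ≈ 19.545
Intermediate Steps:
v(a) = -9 (v(a) = -4*2 - 1 = -8 - 1 = -9)
S(x) = -9
(14/(-4) + S(-2)/22)*(-5) = (14/(-4) - 9/22)*(-5) = (14*(-¼) - 9*1/22)*(-5) = (-7/2 - 9/22)*(-5) = -43/11*(-5) = 215/11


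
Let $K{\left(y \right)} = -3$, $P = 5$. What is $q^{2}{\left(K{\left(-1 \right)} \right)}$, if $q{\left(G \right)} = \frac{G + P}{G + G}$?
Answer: $\frac{1}{9} \approx 0.11111$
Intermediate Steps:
$q{\left(G \right)} = \frac{5 + G}{2 G}$ ($q{\left(G \right)} = \frac{G + 5}{G + G} = \frac{5 + G}{2 G}$)
$q^{2}{\left(K{\left(-1 \right)} \right)} = \left(\frac{5 - 3}{2 \left(-3\right)}\right)^{2} = \left(\frac{1}{2} \left(- \frac{1}{3}\right) 2\right)^{2} = \left(- \frac{1}{3}\right)^{2} = \frac{1}{9}$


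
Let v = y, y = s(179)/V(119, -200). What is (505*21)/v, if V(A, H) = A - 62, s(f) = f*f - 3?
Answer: 604485/32038 ≈ 18.868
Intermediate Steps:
s(f) = -3 + f² (s(f) = f² - 3 = -3 + f²)
V(A, H) = -62 + A
y = 32038/57 (y = (-3 + 179²)/(-62 + 119) = (-3 + 32041)/57 = 32038*(1/57) = 32038/57 ≈ 562.07)
v = 32038/57 ≈ 562.07
(505*21)/v = (505*21)/(32038/57) = 10605*(57/32038) = 604485/32038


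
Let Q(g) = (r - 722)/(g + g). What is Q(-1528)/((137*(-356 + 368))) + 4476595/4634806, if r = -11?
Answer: 58885070929/60956968512 ≈ 0.96601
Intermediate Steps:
Q(g) = -733/(2*g) (Q(g) = (-11 - 722)/(g + g) = -733*1/(2*g) = -733/(2*g))
Q(-1528)/((137*(-356 + 368))) + 4476595/4634806 = (-733/2/(-1528))/((137*(-356 + 368))) + 4476595/4634806 = (-733/2*(-1/1528))/((137*12)) + 4476595*(1/4634806) = (733/3056)/1644 + 4476595/4634806 = (733/3056)*(1/1644) + 4476595/4634806 = 733/5024064 + 4476595/4634806 = 58885070929/60956968512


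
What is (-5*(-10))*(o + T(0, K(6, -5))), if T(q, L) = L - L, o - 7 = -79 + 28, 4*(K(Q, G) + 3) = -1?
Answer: -2200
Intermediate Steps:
K(Q, G) = -13/4 (K(Q, G) = -3 + (¼)*(-1) = -3 - ¼ = -13/4)
o = -44 (o = 7 + (-79 + 28) = 7 - 51 = -44)
T(q, L) = 0
(-5*(-10))*(o + T(0, K(6, -5))) = (-5*(-10))*(-44 + 0) = 50*(-44) = -2200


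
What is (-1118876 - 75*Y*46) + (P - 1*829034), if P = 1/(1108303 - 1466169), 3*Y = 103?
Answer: -739479987761/357866 ≈ -2.0664e+6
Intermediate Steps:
Y = 103/3 (Y = (⅓)*103 = 103/3 ≈ 34.333)
P = -1/357866 (P = 1/(-357866) = -1/357866 ≈ -2.7943e-6)
(-1118876 - 75*Y*46) + (P - 1*829034) = (-1118876 - 75*103/3*46) + (-1/357866 - 1*829034) = (-1118876 - 2575*46) + (-1/357866 - 829034) = (-1118876 - 118450) - 296683081445/357866 = -1237326 - 296683081445/357866 = -739479987761/357866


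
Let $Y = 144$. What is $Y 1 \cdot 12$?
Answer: $1728$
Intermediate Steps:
$Y 1 \cdot 12 = 144 \cdot 1 \cdot 12 = 144 \cdot 12 = 1728$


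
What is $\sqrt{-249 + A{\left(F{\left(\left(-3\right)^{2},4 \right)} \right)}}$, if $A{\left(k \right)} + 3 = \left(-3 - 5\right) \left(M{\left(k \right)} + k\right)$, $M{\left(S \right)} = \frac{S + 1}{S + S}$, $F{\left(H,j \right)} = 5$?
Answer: $\frac{2 i \sqrt{1855}}{5} \approx 17.228 i$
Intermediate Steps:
$M{\left(S \right)} = \frac{1 + S}{2 S}$
$A{\left(k \right)} = -3 - 8 k - \frac{4 \left(1 + k\right)}{k}$ ($A{\left(k \right)} = -3 + \left(-3 - 5\right) \left(\frac{1 + k}{2 k} + k\right) = -3 - 8 \left(k + \frac{1 + k}{2 k}\right) = -3 - \left(8 k + \frac{4 \left(1 + k\right)}{k}\right) = -3 - 8 k - \frac{4 \left(1 + k\right)}{k}$)
$\sqrt{-249 + A{\left(F{\left(\left(-3\right)^{2},4 \right)} \right)}} = \sqrt{-249 - \left(47 + \frac{4}{5}\right)} = \sqrt{-249 - \frac{239}{5}} = \sqrt{- \frac{1484}{5}} = \frac{2 i \sqrt{1855}}{5}$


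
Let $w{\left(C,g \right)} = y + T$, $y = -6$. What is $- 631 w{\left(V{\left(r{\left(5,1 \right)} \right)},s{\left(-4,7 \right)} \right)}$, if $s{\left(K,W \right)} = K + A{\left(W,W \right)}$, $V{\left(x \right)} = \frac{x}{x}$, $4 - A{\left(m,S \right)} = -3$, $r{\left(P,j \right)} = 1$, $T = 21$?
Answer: $-9465$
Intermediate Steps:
$A{\left(m,S \right)} = 7$ ($A{\left(m,S \right)} = 4 - -3 = 4 + 3 = 7$)
$V{\left(x \right)} = 1$
$s{\left(K,W \right)} = 7 + K$ ($s{\left(K,W \right)} = K + 7 = 7 + K$)
$w{\left(C,g \right)} = 15$ ($w{\left(C,g \right)} = -6 + 21 = 15$)
$- 631 w{\left(V{\left(r{\left(5,1 \right)} \right)},s{\left(-4,7 \right)} \right)} = \left(-631\right) 15 = -9465$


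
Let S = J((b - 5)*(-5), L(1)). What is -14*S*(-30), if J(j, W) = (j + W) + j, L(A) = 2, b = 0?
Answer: 21840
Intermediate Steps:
J(j, W) = W + 2*j (J(j, W) = (W + j) + j = W + 2*j)
S = 52 (S = 2 + 2*((0 - 5)*(-5)) = 2 + 2*(-5*(-5)) = 2 + 2*25 = 2 + 50 = 52)
-14*S*(-30) = -14*52*(-30) = -728*(-30) = 21840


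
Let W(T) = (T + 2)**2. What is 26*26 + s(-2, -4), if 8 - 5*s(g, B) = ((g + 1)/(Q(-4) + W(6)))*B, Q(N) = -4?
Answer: 50819/75 ≈ 677.59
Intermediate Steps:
W(T) = (2 + T)**2
s(g, B) = 8/5 - B*(1/60 + g/60)/5 (s(g, B) = 8/5 - (g + 1)/(-4 + (2 + 6)**2)*B/5 = 8/5 - (1 + g)/(-4 + 8**2)*B/5 = 8/5 - (1 + g)/(-4 + 64)*B/5 = 8/5 - (1 + g)/60*B/5 = 8/5 - (1 + g)*(1/60)*B/5 = 8/5 - (1/60 + g/60)*B/5 = 8/5 - B*(1/60 + g/60)/5)
26*26 + s(-2, -4) = 26*26 + (8/5 - 1/300*(-4) - 1/300*(-4)*(-2)) = 676 + (8/5 + 1/75 - 2/75) = 676 + 119/75 = 50819/75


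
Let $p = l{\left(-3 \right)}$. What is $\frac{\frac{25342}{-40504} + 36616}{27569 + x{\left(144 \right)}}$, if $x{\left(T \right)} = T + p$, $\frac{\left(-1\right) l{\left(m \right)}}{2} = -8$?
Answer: $\frac{27464243}{20798804} \approx 1.3205$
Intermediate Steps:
$l{\left(m \right)} = 16$ ($l{\left(m \right)} = \left(-2\right) \left(-8\right) = 16$)
$p = 16$
$x{\left(T \right)} = 16 + T$ ($x{\left(T \right)} = T + 16 = 16 + T$)
$\frac{\frac{25342}{-40504} + 36616}{27569 + x{\left(144 \right)}} = \frac{\frac{25342}{-40504} + 36616}{27569 + \left(16 + 144\right)} = \frac{25342 \left(- \frac{1}{40504}\right) + 36616}{27569 + 160} = \frac{- \frac{12671}{20252} + 36616}{27729} = \frac{741534561}{20252} \cdot \frac{1}{27729} = \frac{27464243}{20798804}$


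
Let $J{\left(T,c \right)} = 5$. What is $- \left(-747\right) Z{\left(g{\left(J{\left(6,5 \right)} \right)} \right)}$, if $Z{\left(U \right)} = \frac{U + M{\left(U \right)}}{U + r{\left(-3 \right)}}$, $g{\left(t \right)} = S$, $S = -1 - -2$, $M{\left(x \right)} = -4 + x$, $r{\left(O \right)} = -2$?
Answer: $1494$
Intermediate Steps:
$S = 1$ ($S = -1 + 2 = 1$)
$g{\left(t \right)} = 1$
$Z{\left(U \right)} = \frac{-4 + 2 U}{-2 + U}$ ($Z{\left(U \right)} = \frac{U + \left(-4 + U\right)}{U - 2} = \frac{-4 + 2 U}{-2 + U}$)
$- \left(-747\right) Z{\left(g{\left(J{\left(6,5 \right)} \right)} \right)} = - \left(-747\right) 2 = \left(-1\right) \left(-1494\right) = 1494$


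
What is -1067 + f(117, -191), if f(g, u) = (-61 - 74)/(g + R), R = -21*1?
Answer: -34189/32 ≈ -1068.4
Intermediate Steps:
R = -21
f(g, u) = -135/(-21 + g) (f(g, u) = (-61 - 74)/(g - 21) = -135/(-21 + g))
-1067 + f(117, -191) = -1067 - 135/(-21 + 117) = -1067 - 135/96 = -1067 - 135*1/96 = -1067 - 45/32 = -34189/32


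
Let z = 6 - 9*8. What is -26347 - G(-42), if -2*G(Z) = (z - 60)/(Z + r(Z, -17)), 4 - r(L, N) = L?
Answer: -105451/4 ≈ -26363.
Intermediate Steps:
z = -66 (z = 6 - 72 = -66)
r(L, N) = 4 - L
G(Z) = 63/4 (G(Z) = -(-66 - 60)/(2*(Z + (4 - Z))) = -(-63)/4 = -½*(-63/2) = 63/4)
-26347 - G(-42) = -26347 - 1*63/4 = -26347 - 63/4 = -105451/4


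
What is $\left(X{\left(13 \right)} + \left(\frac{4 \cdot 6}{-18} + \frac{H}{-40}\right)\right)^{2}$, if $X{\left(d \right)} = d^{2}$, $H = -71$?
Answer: $\frac{413430889}{14400} \approx 28710.0$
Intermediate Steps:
$\left(X{\left(13 \right)} + \left(\frac{4 \cdot 6}{-18} + \frac{H}{-40}\right)\right)^{2} = \left(13^{2} + \left(\frac{4 \cdot 6}{-18} - \frac{71}{-40}\right)\right)^{2} = \left(169 + \left(24 \left(- \frac{1}{18}\right) - - \frac{71}{40}\right)\right)^{2} = \left(169 + \left(- \frac{4}{3} + \frac{71}{40}\right)\right)^{2} = \left(169 + \frac{53}{120}\right)^{2} = \left(\frac{20333}{120}\right)^{2} = \frac{413430889}{14400}$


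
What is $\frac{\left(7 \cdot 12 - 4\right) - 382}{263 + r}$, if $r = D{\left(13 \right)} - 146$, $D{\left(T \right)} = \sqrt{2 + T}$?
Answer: $- \frac{5889}{2279} + \frac{151 \sqrt{15}}{6837} \approx -2.4985$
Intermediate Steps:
$r = -146 + \sqrt{15}$ ($r = \sqrt{2 + 13} - 146 = \sqrt{15} - 146 = -146 + \sqrt{15} \approx -142.13$)
$\frac{\left(7 \cdot 12 - 4\right) - 382}{263 + r} = \frac{\left(7 \cdot 12 - 4\right) - 382}{263 - \left(146 - \sqrt{15}\right)} = \frac{\left(84 - 4\right) - 382}{117 + \sqrt{15}} = \frac{80 - 382}{117 + \sqrt{15}} = - \frac{302}{117 + \sqrt{15}}$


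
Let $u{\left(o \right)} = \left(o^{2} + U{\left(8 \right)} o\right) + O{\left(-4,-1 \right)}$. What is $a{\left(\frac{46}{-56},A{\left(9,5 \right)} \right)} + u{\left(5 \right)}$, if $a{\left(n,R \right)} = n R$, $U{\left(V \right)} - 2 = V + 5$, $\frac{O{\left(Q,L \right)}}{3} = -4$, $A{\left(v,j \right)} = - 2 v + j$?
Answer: $\frac{2763}{28} \approx 98.679$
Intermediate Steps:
$A{\left(v,j \right)} = j - 2 v$
$O{\left(Q,L \right)} = -12$ ($O{\left(Q,L \right)} = 3 \left(-4\right) = -12$)
$U{\left(V \right)} = 7 + V$ ($U{\left(V \right)} = 2 + \left(V + 5\right) = 2 + \left(5 + V\right) = 7 + V$)
$a{\left(n,R \right)} = R n$
$u{\left(o \right)} = -12 + o^{2} + 15 o$ ($u{\left(o \right)} = \left(o^{2} + \left(7 + 8\right) o\right) - 12 = \left(o^{2} + 15 o\right) - 12 = -12 + o^{2} + 15 o$)
$a{\left(\frac{46}{-56},A{\left(9,5 \right)} \right)} + u{\left(5 \right)} = \left(5 - 18\right) \frac{46}{-56} + \left(-12 + 5^{2} + 15 \cdot 5\right) = \left(5 - 18\right) 46 \left(- \frac{1}{56}\right) + \left(-12 + 25 + 75\right) = \left(-13\right) \left(- \frac{23}{28}\right) + 88 = \frac{299}{28} + 88 = \frac{2763}{28}$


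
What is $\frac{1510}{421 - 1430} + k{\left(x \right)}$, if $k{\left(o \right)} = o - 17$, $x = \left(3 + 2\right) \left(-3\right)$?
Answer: $- \frac{33798}{1009} \approx -33.497$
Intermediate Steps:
$x = -15$ ($x = 5 \left(-3\right) = -15$)
$k{\left(o \right)} = -17 + o$
$\frac{1510}{421 - 1430} + k{\left(x \right)} = \frac{1510}{421 - 1430} - 32 = \frac{1510}{-1009} - 32 = 1510 \left(- \frac{1}{1009}\right) - 32 = - \frac{1510}{1009} - 32 = - \frac{33798}{1009}$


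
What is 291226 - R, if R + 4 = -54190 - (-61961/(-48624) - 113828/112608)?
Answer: 19701373566211/57035952 ≈ 3.4542e+5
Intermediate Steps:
R = -3091021409059/57035952 (R = -4 + (-54190 - (-61961/(-48624) - 113828/112608)) = -4 + (-54190 - (-61961*(-1/48624) - 113828*1/112608)) = -4 + (-54190 - (61961/48624 - 28457/28152)) = -4 + (-54190 - 1*15026371/57035952) = -4 + (-54190 - 15026371/57035952) = -4 - 3090793265251/57035952 = -3091021409059/57035952 ≈ -54194.)
291226 - R = 291226 - 1*(-3091021409059/57035952) = 291226 + 3091021409059/57035952 = 19701373566211/57035952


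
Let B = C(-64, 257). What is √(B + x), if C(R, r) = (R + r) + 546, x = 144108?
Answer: √144847 ≈ 380.59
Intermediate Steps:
C(R, r) = 546 + R + r
B = 739 (B = 546 - 64 + 257 = 739)
√(B + x) = √(739 + 144108) = √144847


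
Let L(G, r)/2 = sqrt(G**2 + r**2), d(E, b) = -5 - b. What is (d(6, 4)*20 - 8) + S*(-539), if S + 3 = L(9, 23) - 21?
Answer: 12748 - 1078*sqrt(610) ≈ -13877.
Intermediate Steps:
L(G, r) = 2*sqrt(G**2 + r**2)
S = -24 + 2*sqrt(610) (S = -3 + (2*sqrt(9**2 + 23**2) - 21) = -3 + (2*sqrt(81 + 529) - 21) = -3 + (2*sqrt(610) - 21) = -3 + (-21 + 2*sqrt(610)) = -24 + 2*sqrt(610) ≈ 25.396)
(d(6, 4)*20 - 8) + S*(-539) = ((-5 - 1*4)*20 - 8) + (-24 + 2*sqrt(610))*(-539) = ((-5 - 4)*20 - 8) + (12936 - 1078*sqrt(610)) = (-9*20 - 8) + (12936 - 1078*sqrt(610)) = (-180 - 8) + (12936 - 1078*sqrt(610)) = -188 + (12936 - 1078*sqrt(610)) = 12748 - 1078*sqrt(610)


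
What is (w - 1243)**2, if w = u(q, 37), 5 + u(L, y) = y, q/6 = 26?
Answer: 1466521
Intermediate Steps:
q = 156 (q = 6*26 = 156)
u(L, y) = -5 + y
w = 32 (w = -5 + 37 = 32)
(w - 1243)**2 = (32 - 1243)**2 = (-1211)**2 = 1466521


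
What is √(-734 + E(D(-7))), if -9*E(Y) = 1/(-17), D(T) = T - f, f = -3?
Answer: I*√1909117/51 ≈ 27.092*I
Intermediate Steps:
D(T) = 3 + T (D(T) = T - 1*(-3) = T + 3 = 3 + T)
E(Y) = 1/153 (E(Y) = -⅑/(-17) = -⅑*(-1/17) = 1/153)
√(-734 + E(D(-7))) = √(-734 + 1/153) = √(-112301/153) = I*√1909117/51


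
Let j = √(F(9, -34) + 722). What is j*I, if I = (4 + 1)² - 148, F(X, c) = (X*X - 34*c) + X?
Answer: -492*√123 ≈ -5456.5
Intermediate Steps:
F(X, c) = X + X² - 34*c (F(X, c) = (X² - 34*c) + X = X + X² - 34*c)
j = 4*√123 (j = √((9 + 9² - 34*(-34)) + 722) = √((9 + 81 + 1156) + 722) = √(1246 + 722) = √1968 = 4*√123 ≈ 44.362)
I = -123 (I = 5² - 148 = 25 - 148 = -123)
j*I = (4*√123)*(-123) = -492*√123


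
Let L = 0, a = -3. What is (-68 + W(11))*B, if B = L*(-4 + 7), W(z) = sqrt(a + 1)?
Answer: 0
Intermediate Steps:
W(z) = I*sqrt(2) (W(z) = sqrt(-3 + 1) = sqrt(-2) = I*sqrt(2))
B = 0 (B = 0*(-4 + 7) = 0*3 = 0)
(-68 + W(11))*B = (-68 + I*sqrt(2))*0 = 0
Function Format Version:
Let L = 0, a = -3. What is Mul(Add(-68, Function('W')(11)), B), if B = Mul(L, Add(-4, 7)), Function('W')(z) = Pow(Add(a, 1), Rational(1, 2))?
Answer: 0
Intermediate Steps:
Function('W')(z) = Mul(I, Pow(2, Rational(1, 2))) (Function('W')(z) = Pow(Add(-3, 1), Rational(1, 2)) = Pow(-2, Rational(1, 2)) = Mul(I, Pow(2, Rational(1, 2))))
B = 0 (B = Mul(0, Add(-4, 7)) = Mul(0, 3) = 0)
Mul(Add(-68, Function('W')(11)), B) = Mul(Add(-68, Mul(I, Pow(2, Rational(1, 2)))), 0) = 0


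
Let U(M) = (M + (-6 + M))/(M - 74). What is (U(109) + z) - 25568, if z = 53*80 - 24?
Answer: -747108/35 ≈ -21346.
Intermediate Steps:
U(M) = (-6 + 2*M)/(-74 + M)
z = 4216 (z = 4240 - 24 = 4216)
(U(109) + z) - 25568 = (2*(-3 + 109)/(-74 + 109) + 4216) - 25568 = (2*106/35 + 4216) - 25568 = (2*(1/35)*106 + 4216) - 25568 = (212/35 + 4216) - 25568 = 147772/35 - 25568 = -747108/35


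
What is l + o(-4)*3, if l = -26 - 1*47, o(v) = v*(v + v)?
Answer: 23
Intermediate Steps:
o(v) = 2*v² (o(v) = v*(2*v) = 2*v²)
l = -73 (l = -26 - 47 = -73)
l + o(-4)*3 = -73 + (2*(-4)²)*3 = -73 + (2*16)*3 = -73 + 32*3 = -73 + 96 = 23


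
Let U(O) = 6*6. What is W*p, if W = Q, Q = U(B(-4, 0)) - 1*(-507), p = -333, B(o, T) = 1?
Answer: -180819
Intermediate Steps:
U(O) = 36
Q = 543 (Q = 36 - 1*(-507) = 36 + 507 = 543)
W = 543
W*p = 543*(-333) = -180819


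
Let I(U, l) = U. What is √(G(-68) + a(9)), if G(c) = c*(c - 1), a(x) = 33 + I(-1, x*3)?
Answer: 2*√1181 ≈ 68.731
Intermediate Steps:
a(x) = 32 (a(x) = 33 - 1 = 32)
G(c) = c*(-1 + c)
√(G(-68) + a(9)) = √(-68*(-1 - 68) + 32) = √(-68*(-69) + 32) = √(4692 + 32) = √4724 = 2*√1181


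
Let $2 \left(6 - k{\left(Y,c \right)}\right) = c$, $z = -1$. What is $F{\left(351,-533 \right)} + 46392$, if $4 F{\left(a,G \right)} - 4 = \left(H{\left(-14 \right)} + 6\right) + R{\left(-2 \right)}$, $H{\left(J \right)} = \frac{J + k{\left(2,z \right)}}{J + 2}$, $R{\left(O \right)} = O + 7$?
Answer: $\frac{1484669}{32} \approx 46396.0$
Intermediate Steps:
$R{\left(O \right)} = 7 + O$
$k{\left(Y,c \right)} = 6 - \frac{c}{2}$
$H{\left(J \right)} = \frac{\frac{13}{2} + J}{2 + J}$ ($H{\left(J \right)} = \frac{J + \left(6 - - \frac{1}{2}\right)}{J + 2} = \frac{J + \left(6 + \frac{1}{2}\right)}{2 + J} = \frac{J + \frac{13}{2}}{2 + J} = \frac{\frac{13}{2} + J}{2 + J}$)
$F{\left(a,G \right)} = \frac{125}{32}$ ($F{\left(a,G \right)} = 1 + \frac{\left(\frac{\frac{13}{2} - 14}{2 - 14} + 6\right) + \left(7 - 2\right)}{4} = 1 + \frac{\left(\frac{1}{-12} \left(- \frac{15}{2}\right) + 6\right) + 5}{4} = 1 + \frac{\left(\left(- \frac{1}{12}\right) \left(- \frac{15}{2}\right) + 6\right) + 5}{4} = 1 + \frac{\left(\frac{5}{8} + 6\right) + 5}{4} = 1 + \frac{\frac{53}{8} + 5}{4} = 1 + \frac{1}{4} \cdot \frac{93}{8} = 1 + \frac{93}{32} = \frac{125}{32}$)
$F{\left(351,-533 \right)} + 46392 = \frac{125}{32} + 46392 = \frac{1484669}{32}$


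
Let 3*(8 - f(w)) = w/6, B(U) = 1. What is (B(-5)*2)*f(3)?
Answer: 47/3 ≈ 15.667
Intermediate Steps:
f(w) = 8 - w/18 (f(w) = 8 - w/(3*6) = 8 - w/18)
(B(-5)*2)*f(3) = (1*2)*(8 - 1/18*3) = 2*(8 - 1/6) = 2*(47/6) = 47/3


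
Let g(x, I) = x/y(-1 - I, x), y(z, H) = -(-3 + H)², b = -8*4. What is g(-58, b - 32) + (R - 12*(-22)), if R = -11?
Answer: 941471/3721 ≈ 253.02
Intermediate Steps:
b = -32
g(x, I) = -x/(-3 + x)² (g(x, I) = x/((-(-3 + x)²)) = x*(-1/(-3 + x)²) = -x/(-3 + x)²)
g(-58, b - 32) + (R - 12*(-22)) = -1*(-58)/(-3 - 58)² + (-11 - 12*(-22)) = -1*(-58)/(-61)² + (-11 + 264) = -1*(-58)*1/3721 + 253 = 58/3721 + 253 = 941471/3721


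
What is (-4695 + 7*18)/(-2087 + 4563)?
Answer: -4569/2476 ≈ -1.8453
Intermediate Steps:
(-4695 + 7*18)/(-2087 + 4563) = (-4695 + 126)/2476 = -4569*1/2476 = -4569/2476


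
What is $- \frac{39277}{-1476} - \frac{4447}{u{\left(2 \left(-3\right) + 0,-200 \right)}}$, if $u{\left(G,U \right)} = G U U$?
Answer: $\frac{786086981}{29520000} \approx 26.629$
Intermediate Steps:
$u{\left(G,U \right)} = G U^{2}$
$- \frac{39277}{-1476} - \frac{4447}{u{\left(2 \left(-3\right) + 0,-200 \right)}} = - \frac{39277}{-1476} - \frac{4447}{\left(2 \left(-3\right) + 0\right) \left(-200\right)^{2}} = \left(-39277\right) \left(- \frac{1}{1476}\right) - \frac{4447}{\left(-6 + 0\right) 40000} = \frac{39277}{1476} - \frac{4447}{\left(-6\right) 40000} = \frac{39277}{1476} - \frac{4447}{-240000} = \frac{39277}{1476} - - \frac{4447}{240000} = \frac{39277}{1476} + \frac{4447}{240000} = \frac{786086981}{29520000}$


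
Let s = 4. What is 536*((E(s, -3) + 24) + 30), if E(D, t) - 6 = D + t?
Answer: 32696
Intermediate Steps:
E(D, t) = 6 + D + t (E(D, t) = 6 + (D + t) = 6 + D + t)
536*((E(s, -3) + 24) + 30) = 536*(((6 + 4 - 3) + 24) + 30) = 536*((7 + 24) + 30) = 536*(31 + 30) = 536*61 = 32696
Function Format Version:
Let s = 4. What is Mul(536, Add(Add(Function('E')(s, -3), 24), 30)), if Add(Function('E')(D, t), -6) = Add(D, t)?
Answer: 32696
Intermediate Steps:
Function('E')(D, t) = Add(6, D, t) (Function('E')(D, t) = Add(6, Add(D, t)) = Add(6, D, t))
Mul(536, Add(Add(Function('E')(s, -3), 24), 30)) = Mul(536, Add(Add(Add(6, 4, -3), 24), 30)) = Mul(536, Add(Add(7, 24), 30)) = Mul(536, Add(31, 30)) = Mul(536, 61) = 32696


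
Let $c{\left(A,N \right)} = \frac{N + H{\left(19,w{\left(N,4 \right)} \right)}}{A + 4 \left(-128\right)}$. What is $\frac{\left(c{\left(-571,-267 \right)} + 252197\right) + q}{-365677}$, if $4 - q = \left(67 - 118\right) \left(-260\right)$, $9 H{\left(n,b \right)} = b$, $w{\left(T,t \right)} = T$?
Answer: $- \frac{776320199}{1188084573} \approx -0.65342$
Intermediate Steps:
$H{\left(n,b \right)} = \frac{b}{9}$
$c{\left(A,N \right)} = \frac{10 N}{9 \left(-512 + A\right)}$ ($c{\left(A,N \right)} = \frac{N + \frac{N}{9}}{A + 4 \left(-128\right)} = \frac{\frac{10}{9} N}{A - 512} = \frac{\frac{10}{9} N}{-512 + A} = \frac{10 N}{9 \left(-512 + A\right)}$)
$q = -13256$ ($q = 4 - \left(67 - 118\right) \left(-260\right) = 4 - \left(-51\right) \left(-260\right) = 4 - 13260 = -13256$)
$\frac{\left(c{\left(-571,-267 \right)} + 252197\right) + q}{-365677} = \frac{\left(\frac{10}{9} \left(-267\right) \frac{1}{-512 - 571} + 252197\right) - 13256}{-365677} = \left(\left(\frac{10}{9} \left(-267\right) \frac{1}{-1083} + 252197\right) - 13256\right) \left(- \frac{1}{365677}\right) = \left(\left(\frac{10}{9} \left(-267\right) \left(- \frac{1}{1083}\right) + 252197\right) - 13256\right) \left(- \frac{1}{365677}\right) = \left(\left(\frac{890}{3249} + 252197\right) - 13256\right) \left(- \frac{1}{365677}\right) = \left(\frac{819388943}{3249} - 13256\right) \left(- \frac{1}{365677}\right) = \frac{776320199}{3249} \left(- \frac{1}{365677}\right) = - \frac{776320199}{1188084573}$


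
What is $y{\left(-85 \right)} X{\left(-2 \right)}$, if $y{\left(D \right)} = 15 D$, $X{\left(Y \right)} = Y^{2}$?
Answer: $-5100$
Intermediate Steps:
$y{\left(-85 \right)} X{\left(-2 \right)} = 15 \left(-85\right) \left(-2\right)^{2} = \left(-1275\right) 4 = -5100$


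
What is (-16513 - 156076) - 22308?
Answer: -194897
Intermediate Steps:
(-16513 - 156076) - 22308 = -172589 - 22308 = -194897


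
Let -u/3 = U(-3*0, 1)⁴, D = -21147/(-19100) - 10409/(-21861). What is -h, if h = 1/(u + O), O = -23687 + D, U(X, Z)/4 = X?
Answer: 59649300/1412818525319 ≈ 4.2220e-5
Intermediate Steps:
D = 94443781/59649300 (D = -21147*(-1/19100) - 10409*(-1/21861) = 21147/19100 + 1487/3123 = 94443781/59649300 ≈ 1.5833)
U(X, Z) = 4*X
O = -1412818525319/59649300 (O = -23687 + 94443781/59649300 = -1412818525319/59649300 ≈ -23685.)
u = 0 (u = -3*(4*(-3*0))⁴ = -3*(4*0)⁴ = -3*0⁴ = -3*0 = 0)
h = -59649300/1412818525319 (h = 1/(0 - 1412818525319/59649300) = 1/(-1412818525319/59649300) = -59649300/1412818525319 ≈ -4.2220e-5)
-h = -1*(-59649300/1412818525319) = 59649300/1412818525319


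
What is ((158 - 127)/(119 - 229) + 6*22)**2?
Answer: 209931121/12100 ≈ 17350.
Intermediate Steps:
((158 - 127)/(119 - 229) + 6*22)**2 = (31/(-110) + 132)**2 = (31*(-1/110) + 132)**2 = (-31/110 + 132)**2 = (14489/110)**2 = 209931121/12100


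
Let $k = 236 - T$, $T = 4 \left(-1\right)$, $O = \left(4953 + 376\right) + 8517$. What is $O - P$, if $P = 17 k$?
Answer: $9766$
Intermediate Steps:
$O = 13846$ ($O = 5329 + 8517 = 13846$)
$T = -4$
$k = 240$ ($k = 236 - -4 = 236 + 4 = 240$)
$P = 4080$ ($P = 17 \cdot 240 = 4080$)
$O - P = 13846 - 4080 = 9766$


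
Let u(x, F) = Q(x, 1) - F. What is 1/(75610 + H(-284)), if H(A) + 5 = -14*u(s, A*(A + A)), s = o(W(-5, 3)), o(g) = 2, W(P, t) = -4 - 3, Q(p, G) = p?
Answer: 1/2333945 ≈ 4.2846e-7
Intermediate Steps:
W(P, t) = -7
s = 2
u(x, F) = x - F
H(A) = -33 + 28*A² (H(A) = -5 - 14*(2 - A*(A + A)) = -5 - 14*(2 - A*2*A) = -5 - 14*(2 - 2*A²) = -5 + (-28 + 28*A²) = -33 + 28*A²)
1/(75610 + H(-284)) = 1/(75610 + (-33 + 28*(-284)²)) = 1/(75610 + (-33 + 28*80656)) = 1/(75610 + (-33 + 2258368)) = 1/(75610 + 2258335) = 1/2333945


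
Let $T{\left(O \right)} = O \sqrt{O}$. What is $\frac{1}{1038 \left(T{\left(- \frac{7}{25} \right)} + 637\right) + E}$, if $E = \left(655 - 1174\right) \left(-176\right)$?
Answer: $\frac{11328125}{8524980824784} + \frac{875 i \sqrt{7}}{8524980824784} \approx 1.3288 \cdot 10^{-6} + 2.7156 \cdot 10^{-10} i$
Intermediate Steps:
$E = 91344$ ($E = \left(-519\right) \left(-176\right) = 91344$)
$T{\left(O \right)} = O^{\frac{3}{2}}$
$\frac{1}{1038 \left(T{\left(- \frac{7}{25} \right)} + 637\right) + E} = \frac{1}{1038 \left(\left(- \frac{7}{25}\right)^{\frac{3}{2}} + 637\right) + 91344} = \frac{1}{1038 \left(- \frac{7 i \sqrt{7}}{125} + 637\right) + 91344} = \frac{1}{1038 \left(637 - \frac{7 i \sqrt{7}}{125}\right) + 91344} = \frac{1}{\left(661206 - \frac{7266 i \sqrt{7}}{125}\right) + 91344} = \frac{1}{752550 - \frac{7266 i \sqrt{7}}{125}}$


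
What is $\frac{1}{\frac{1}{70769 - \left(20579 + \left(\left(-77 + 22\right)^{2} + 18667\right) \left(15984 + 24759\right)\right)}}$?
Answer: $-883746966$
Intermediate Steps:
$\frac{1}{\frac{1}{70769 - \left(20579 + \left(\left(-77 + 22\right)^{2} + 18667\right) \left(15984 + 24759\right)\right)}} = \frac{1}{\frac{1}{70769 - \left(20579 + \left(\left(-55\right)^{2} + 18667\right) 40743\right)}} = \frac{1}{\frac{1}{70769 - \left(20579 + \left(3025 + 18667\right) 40743\right)}} = \frac{1}{\frac{1}{70769 - \left(20579 + 21692 \cdot 40743\right)}} = \frac{1}{\frac{1}{70769 - 883817735}} = \frac{1}{\frac{1}{-883746966}} = \frac{1}{- \frac{1}{883746966}} = -883746966$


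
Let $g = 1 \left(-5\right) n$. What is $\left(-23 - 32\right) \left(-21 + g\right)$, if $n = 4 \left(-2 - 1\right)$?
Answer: $-2145$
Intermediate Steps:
$n = -12$ ($n = 4 \left(-3\right) = -12$)
$g = 60$ ($g = 1 \left(-5\right) \left(-12\right) = \left(-5\right) \left(-12\right) = 60$)
$\left(-23 - 32\right) \left(-21 + g\right) = \left(-23 - 32\right) \left(-21 + 60\right) = \left(-55\right) 39 = -2145$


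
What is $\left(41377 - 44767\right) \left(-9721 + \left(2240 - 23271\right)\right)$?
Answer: $104249280$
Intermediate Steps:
$\left(41377 - 44767\right) \left(-9721 + \left(2240 - 23271\right)\right) = - 3390 \left(-9721 + \left(2240 - 23271\right)\right) = - 3390 \left(-9721 - 21031\right) = \left(-3390\right) \left(-30752\right) = 104249280$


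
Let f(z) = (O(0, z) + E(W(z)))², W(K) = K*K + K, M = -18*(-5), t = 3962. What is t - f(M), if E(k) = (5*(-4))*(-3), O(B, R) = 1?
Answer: 241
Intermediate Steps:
M = 90
W(K) = K + K² (W(K) = K² + K = K + K²)
E(k) = 60 (E(k) = -20*(-3) = 60)
f(z) = 3721 (f(z) = (1 + 60)² = 61² = 3721)
t - f(M) = 3962 - 1*3721 = 3962 - 3721 = 241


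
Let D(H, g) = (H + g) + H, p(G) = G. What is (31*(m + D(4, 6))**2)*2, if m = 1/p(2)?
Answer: 26071/2 ≈ 13036.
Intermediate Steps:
D(H, g) = g + 2*H
m = 1/2 ≈ 0.50000
(31*(m + D(4, 6))**2)*2 = (31*(1/2 + (6 + 2*4))**2)*2 = (31*(1/2 + (6 + 8))**2)*2 = (31*(1/2 + 14)**2)*2 = (31*(29/2)**2)*2 = (31*(841/4))*2 = (26071/4)*2 = 26071/2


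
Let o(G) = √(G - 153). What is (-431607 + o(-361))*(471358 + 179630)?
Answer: -280970977716 + 650988*I*√514 ≈ -2.8097e+11 + 1.4759e+7*I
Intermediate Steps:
o(G) = √(-153 + G)
(-431607 + o(-361))*(471358 + 179630) = (-431607 + √(-153 - 361))*(471358 + 179630) = (-431607 + √(-514))*650988 = (-431607 + I*√514)*650988 = -280970977716 + 650988*I*√514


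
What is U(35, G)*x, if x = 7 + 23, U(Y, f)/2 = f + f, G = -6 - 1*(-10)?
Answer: 480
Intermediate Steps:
G = 4 (G = -6 + 10 = 4)
U(Y, f) = 4*f (U(Y, f) = 2*(f + f) = 2*(2*f) = 4*f)
x = 30
U(35, G)*x = (4*4)*30 = 16*30 = 480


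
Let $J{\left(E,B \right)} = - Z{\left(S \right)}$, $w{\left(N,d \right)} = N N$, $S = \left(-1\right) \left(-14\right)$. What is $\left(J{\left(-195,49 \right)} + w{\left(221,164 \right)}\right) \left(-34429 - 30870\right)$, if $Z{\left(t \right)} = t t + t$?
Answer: $-3175555669$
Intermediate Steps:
$S = 14$
$Z{\left(t \right)} = t + t^{2}$ ($Z{\left(t \right)} = t^{2} + t = t + t^{2}$)
$w{\left(N,d \right)} = N^{2}$
$J{\left(E,B \right)} = -210$ ($J{\left(E,B \right)} = - 14 \left(1 + 14\right) = - 14 \cdot 15 = \left(-1\right) 210 = -210$)
$\left(J{\left(-195,49 \right)} + w{\left(221,164 \right)}\right) \left(-34429 - 30870\right) = \left(-210 + 221^{2}\right) \left(-34429 - 30870\right) = \left(-210 + 48841\right) \left(-65299\right) = 48631 \left(-65299\right) = -3175555669$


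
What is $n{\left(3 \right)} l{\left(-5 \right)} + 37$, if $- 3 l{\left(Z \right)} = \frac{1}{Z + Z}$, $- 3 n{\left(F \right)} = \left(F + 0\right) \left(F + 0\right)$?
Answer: $\frac{369}{10} \approx 36.9$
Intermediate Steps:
$n{\left(F \right)} = - \frac{F^{2}}{3}$ ($n{\left(F \right)} = - \frac{\left(F + 0\right) \left(F + 0\right)}{3} = - \frac{F F}{3} = - \frac{F^{2}}{3}$)
$l{\left(Z \right)} = - \frac{1}{6 Z}$ ($l{\left(Z \right)} = - \frac{1}{3 \left(Z + Z\right)} = - \frac{1}{3 \cdot 2 Z} = - \frac{\frac{1}{2} \frac{1}{Z}}{3} = - \frac{1}{6 Z}$)
$n{\left(3 \right)} l{\left(-5 \right)} + 37 = - \frac{3^{2}}{3} \left(- \frac{1}{6 \left(-5\right)}\right) + 37 = \left(- \frac{1}{3}\right) 9 \left(\left(- \frac{1}{6}\right) \left(- \frac{1}{5}\right)\right) + 37 = \left(-3\right) \frac{1}{30} + 37 = - \frac{1}{10} + 37 = \frac{369}{10}$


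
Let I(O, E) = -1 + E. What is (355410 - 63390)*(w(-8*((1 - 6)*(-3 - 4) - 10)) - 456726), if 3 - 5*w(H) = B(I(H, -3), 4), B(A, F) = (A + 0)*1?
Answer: -133372717692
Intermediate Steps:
B(A, F) = A (B(A, F) = A*1 = A)
w(H) = 7/5 (w(H) = 3/5 - (-1 - 3)/5 = 3/5 - 1/5*(-4) = 3/5 + 4/5 = 7/5)
(355410 - 63390)*(w(-8*((1 - 6)*(-3 - 4) - 10)) - 456726) = (355410 - 63390)*(7/5 - 456726) = 292020*(-2283623/5) = -133372717692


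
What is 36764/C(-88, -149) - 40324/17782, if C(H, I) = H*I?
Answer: 919185/1714394 ≈ 0.53616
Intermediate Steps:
36764/C(-88, -149) - 40324/17782 = 36764/((-88*(-149))) - 40324/17782 = 36764/13112 - 40324*1/17782 = 36764*(1/13112) - 1186/523 = 9191/3278 - 1186/523 = 919185/1714394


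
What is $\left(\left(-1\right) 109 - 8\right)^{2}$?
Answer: $13689$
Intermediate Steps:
$\left(\left(-1\right) 109 - 8\right)^{2} = \left(-109 - 8\right)^{2} = \left(-117\right)^{2} = 13689$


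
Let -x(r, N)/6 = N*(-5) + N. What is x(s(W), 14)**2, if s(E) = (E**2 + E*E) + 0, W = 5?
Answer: 112896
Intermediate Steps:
s(E) = 2*E**2 (s(E) = (E**2 + E**2) + 0 = 2*E**2 + 0 = 2*E**2)
x(r, N) = 24*N (x(r, N) = -6*(N*(-5) + N) = -6*(-5*N + N) = -(-24)*N = 24*N)
x(s(W), 14)**2 = (24*14)**2 = 336**2 = 112896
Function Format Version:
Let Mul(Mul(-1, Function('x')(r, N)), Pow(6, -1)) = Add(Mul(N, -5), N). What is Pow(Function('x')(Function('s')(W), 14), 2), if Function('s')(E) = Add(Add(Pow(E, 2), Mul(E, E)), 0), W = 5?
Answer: 112896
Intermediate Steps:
Function('s')(E) = Mul(2, Pow(E, 2)) (Function('s')(E) = Add(Add(Pow(E, 2), Pow(E, 2)), 0) = Add(Mul(2, Pow(E, 2)), 0) = Mul(2, Pow(E, 2)))
Function('x')(r, N) = Mul(24, N) (Function('x')(r, N) = Mul(-6, Add(Mul(N, -5), N)) = Mul(-6, Add(Mul(-5, N), N)) = Mul(-6, Mul(-4, N)) = Mul(24, N))
Pow(Function('x')(Function('s')(W), 14), 2) = Pow(Mul(24, 14), 2) = Pow(336, 2) = 112896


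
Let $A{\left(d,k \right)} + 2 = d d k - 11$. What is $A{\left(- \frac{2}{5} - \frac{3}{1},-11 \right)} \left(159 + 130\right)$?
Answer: $- \frac{1012656}{25} \approx -40506.0$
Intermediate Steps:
$A{\left(d,k \right)} = -13 + k d^{2}$ ($A{\left(d,k \right)} = -2 + \left(d d k - 11\right) = -2 + \left(d^{2} k - 11\right) = -2 + \left(k d^{2} - 11\right) = -2 + \left(-11 + k d^{2}\right) = -13 + k d^{2}$)
$A{\left(- \frac{2}{5} - \frac{3}{1},-11 \right)} \left(159 + 130\right) = \left(-13 - 11 \left(- \frac{2}{5} - \frac{3}{1}\right)^{2}\right) \left(159 + 130\right) = \left(-13 - 11 \left(\left(-2\right) \frac{1}{5} - 3\right)^{2}\right) 289 = \left(-13 - 11 \left(- \frac{2}{5} - 3\right)^{2}\right) 289 = \left(-13 - 11 \left(- \frac{17}{5}\right)^{2}\right) 289 = \left(-13 - \frac{3179}{25}\right) 289 = \left(- \frac{3504}{25}\right) 289 = - \frac{1012656}{25}$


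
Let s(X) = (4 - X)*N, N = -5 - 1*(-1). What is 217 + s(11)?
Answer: 245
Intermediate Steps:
N = -4 (N = -5 + 1 = -4)
s(X) = -16 + 4*X (s(X) = (4 - X)*(-4) = -16 + 4*X)
217 + s(11) = 217 + (-16 + 4*11) = 217 + (-16 + 44) = 217 + 28 = 245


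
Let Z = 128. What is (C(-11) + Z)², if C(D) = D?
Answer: 13689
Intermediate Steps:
(C(-11) + Z)² = (-11 + 128)² = 117² = 13689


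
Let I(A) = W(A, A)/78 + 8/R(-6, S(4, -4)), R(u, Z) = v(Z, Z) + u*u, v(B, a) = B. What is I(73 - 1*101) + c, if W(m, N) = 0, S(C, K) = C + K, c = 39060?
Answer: 351542/9 ≈ 39060.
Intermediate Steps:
R(u, Z) = Z + u² (R(u, Z) = Z + u*u = Z + u²)
I(A) = 2/9 (I(A) = 0/78 + 8/((4 - 4) + (-6)²) = 0*(1/78) + 8/(0 + 36) = 0 + 8/36 = 0 + 8*(1/36) = 0 + 2/9 = 2/9)
I(73 - 1*101) + c = 2/9 + 39060 = 351542/9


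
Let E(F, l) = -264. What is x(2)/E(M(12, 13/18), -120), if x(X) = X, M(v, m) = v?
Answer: -1/132 ≈ -0.0075758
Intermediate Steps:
x(2)/E(M(12, 13/18), -120) = 2/(-264) = 2*(-1/264) = -1/132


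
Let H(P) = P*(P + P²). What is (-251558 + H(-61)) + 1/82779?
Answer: -39304959221/82779 ≈ -4.7482e+5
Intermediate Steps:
(-251558 + H(-61)) + 1/82779 = (-251558 + (-61)²*(1 - 61)) + 1/82779 = (-251558 + 3721*(-60)) + 1/82779 = (-251558 - 223260) + 1/82779 = -474818 + 1/82779 = -39304959221/82779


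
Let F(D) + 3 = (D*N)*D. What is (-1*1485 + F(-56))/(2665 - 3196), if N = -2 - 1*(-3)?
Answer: -1648/531 ≈ -3.1036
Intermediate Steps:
N = 1 (N = -2 + 3 = 1)
F(D) = -3 + D² (F(D) = -3 + (D*1)*D = -3 + D*D = -3 + D²)
(-1*1485 + F(-56))/(2665 - 3196) = (-1*1485 + (-3 + (-56)²))/(2665 - 3196) = (-1485 + (-3 + 3136))/(-531) = (-1485 + 3133)*(-1/531) = 1648*(-1/531) = -1648/531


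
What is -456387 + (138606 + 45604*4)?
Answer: -135365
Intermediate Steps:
-456387 + (138606 + 45604*4) = -456387 + (138606 + 182416) = -456387 + 321022 = -135365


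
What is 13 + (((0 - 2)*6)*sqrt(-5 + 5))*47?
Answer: 13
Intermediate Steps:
13 + (((0 - 2)*6)*sqrt(-5 + 5))*47 = 13 + ((-2*6)*sqrt(0))*47 = 13 - 12*0*47 = 13 + 0*47 = 13 + 0 = 13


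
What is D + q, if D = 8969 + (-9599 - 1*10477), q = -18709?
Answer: -29816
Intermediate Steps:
D = -11107 (D = 8969 + (-9599 - 10477) = 8969 - 20076 = -11107)
D + q = -11107 - 18709 = -29816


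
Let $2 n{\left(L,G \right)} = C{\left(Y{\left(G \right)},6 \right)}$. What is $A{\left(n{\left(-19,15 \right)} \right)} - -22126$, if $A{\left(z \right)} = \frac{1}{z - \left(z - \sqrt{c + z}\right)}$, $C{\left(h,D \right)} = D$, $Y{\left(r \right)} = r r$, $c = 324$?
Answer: $22126 + \frac{\sqrt{327}}{327} \approx 22126.0$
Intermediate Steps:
$Y{\left(r \right)} = r^{2}$
$n{\left(L,G \right)} = 3$ ($n{\left(L,G \right)} = \frac{1}{2} \cdot 6 = 3$)
$A{\left(z \right)} = \frac{1}{\sqrt{324 + z}}$ ($A{\left(z \right)} = \frac{1}{z - \left(z - \sqrt{324 + z}\right)} = \frac{1}{\sqrt{324 + z}}$)
$A{\left(n{\left(-19,15 \right)} \right)} - -22126 = \frac{1}{\sqrt{324 + 3}} - -22126 = \frac{1}{\sqrt{327}} + 22126 = \frac{\sqrt{327}}{327} + 22126 = 22126 + \frac{\sqrt{327}}{327}$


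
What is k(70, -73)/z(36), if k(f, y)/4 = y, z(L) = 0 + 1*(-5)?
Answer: 292/5 ≈ 58.400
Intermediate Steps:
z(L) = -5 (z(L) = 0 - 5 = -5)
k(f, y) = 4*y
k(70, -73)/z(36) = (4*(-73))/(-5) = -292*(-1/5) = 292/5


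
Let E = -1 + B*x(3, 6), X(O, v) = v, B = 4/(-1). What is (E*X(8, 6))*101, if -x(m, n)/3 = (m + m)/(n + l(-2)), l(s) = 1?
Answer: 39390/7 ≈ 5627.1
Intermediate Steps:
x(m, n) = -6*m/(1 + n) (x(m, n) = -3*(m + m)/(n + 1) = -3*2*m/(1 + n) = -6*m/(1 + n))
B = -4 (B = 4*(-1) = -4)
E = 65/7 (E = -1 - (-24)*3/(1 + 6) = -1 - (-24)*3/7 = -1 - 4*(-18/7) = -1 + 72/7 = 65/7 ≈ 9.2857)
(E*X(8, 6))*101 = ((65/7)*6)*101 = (390/7)*101 = 39390/7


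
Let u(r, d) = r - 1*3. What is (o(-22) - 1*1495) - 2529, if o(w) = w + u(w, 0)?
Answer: -4071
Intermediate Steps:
u(r, d) = -3 + r (u(r, d) = r - 3 = -3 + r)
o(w) = -3 + 2*w (o(w) = w + (-3 + w) = -3 + 2*w)
(o(-22) - 1*1495) - 2529 = ((-3 + 2*(-22)) - 1*1495) - 2529 = ((-3 - 44) - 1495) - 2529 = (-47 - 1495) - 2529 = -1542 - 2529 = -4071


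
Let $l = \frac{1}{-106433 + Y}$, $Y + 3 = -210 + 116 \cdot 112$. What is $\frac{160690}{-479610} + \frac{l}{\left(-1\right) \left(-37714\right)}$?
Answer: $- \frac{2102103109775}{6274128269508} \approx -0.33504$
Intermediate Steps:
$Y = 12779$ ($Y = -3 + \left(-210 + 116 \cdot 112\right) = -3 + \left(-210 + 12992\right) = -3 + 12782 = 12779$)
$l = - \frac{1}{93654}$ ($l = \frac{1}{-106433 + 12779} = \frac{1}{-93654} = - \frac{1}{93654} \approx -1.0678 \cdot 10^{-5}$)
$\frac{160690}{-479610} + \frac{l}{\left(-1\right) \left(-37714\right)} = \frac{160690}{-479610} - \frac{1}{93654 \left(\left(-1\right) \left(-37714\right)\right)} = 160690 \left(- \frac{1}{479610}\right) - \frac{1}{93654 \cdot 37714} = - \frac{16069}{47961} - \frac{1}{3532066956} = - \frac{2102103109775}{6274128269508}$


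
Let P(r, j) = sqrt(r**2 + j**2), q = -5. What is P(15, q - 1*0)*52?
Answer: 260*sqrt(10) ≈ 822.19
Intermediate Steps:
P(r, j) = sqrt(j**2 + r**2)
P(15, q - 1*0)*52 = sqrt((-5 - 1*0)**2 + 15**2)*52 = sqrt((-5 + 0)**2 + 225)*52 = sqrt((-5)**2 + 225)*52 = sqrt(25 + 225)*52 = sqrt(250)*52 = (5*sqrt(10))*52 = 260*sqrt(10)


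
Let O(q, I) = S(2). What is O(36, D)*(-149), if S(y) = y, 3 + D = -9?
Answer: -298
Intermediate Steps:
D = -12 (D = -3 - 9 = -12)
O(q, I) = 2
O(36, D)*(-149) = 2*(-149) = -298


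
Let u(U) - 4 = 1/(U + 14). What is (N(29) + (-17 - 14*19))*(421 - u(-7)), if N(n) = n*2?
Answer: -656550/7 ≈ -93793.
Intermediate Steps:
N(n) = 2*n
u(U) = 4 + 1/(14 + U) (u(U) = 4 + 1/(U + 14) = 4 + 1/(14 + U))
(N(29) + (-17 - 14*19))*(421 - u(-7)) = (2*29 + (-17 - 14*19))*(421 - (57 + 4*(-7))/(14 - 7)) = (58 + (-17 - 266))*(421 - (57 - 28)/7) = (58 - 283)*(421 - 29/7) = -225*(421 - 1*29/7) = -225*(421 - 29/7) = -225*2918/7 = -656550/7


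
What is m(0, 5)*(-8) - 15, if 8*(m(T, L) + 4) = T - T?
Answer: 17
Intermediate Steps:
m(T, L) = -4 (m(T, L) = -4 + (T - T)/8 = -4 + (⅛)*0 = -4 + 0 = -4)
m(0, 5)*(-8) - 15 = -4*(-8) - 15 = 32 - 15 = 17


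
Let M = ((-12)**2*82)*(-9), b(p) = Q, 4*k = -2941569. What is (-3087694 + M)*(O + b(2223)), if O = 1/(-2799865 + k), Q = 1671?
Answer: -75472328890848530/14141029 ≈ -5.3371e+9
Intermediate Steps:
k = -2941569/4 (k = (1/4)*(-2941569) = -2941569/4 ≈ -7.3539e+5)
b(p) = 1671
O = -4/14141029 (O = 1/(-2799865 - 2941569/4) = 1/(-14141029/4) = -4/14141029 ≈ -2.8286e-7)
M = -106272 (M = (144*82)*(-9) = 11808*(-9) = -106272)
(-3087694 + M)*(O + b(2223)) = (-3087694 - 106272)*(-4/14141029 + 1671) = -3193966*23629659455/14141029 = -75472328890848530/14141029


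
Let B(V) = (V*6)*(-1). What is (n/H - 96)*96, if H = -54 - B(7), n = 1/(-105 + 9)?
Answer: -110591/12 ≈ -9215.9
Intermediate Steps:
B(V) = -6*V (B(V) = (6*V)*(-1) = -6*V)
n = -1/96 (n = 1/(-96) = -1/96 ≈ -0.010417)
H = -12 (H = -54 - (-6)*7 = -54 - 1*(-42) = -54 + 42 = -12)
(n/H - 96)*96 = (-1/96/(-12) - 96)*96 = (-1/96*(-1/12) - 96)*96 = (1/1152 - 96)*96 = -110591/1152*96 = -110591/12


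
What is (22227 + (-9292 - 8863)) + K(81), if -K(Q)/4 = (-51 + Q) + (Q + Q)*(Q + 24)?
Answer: -64088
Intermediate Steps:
K(Q) = 204 - 4*Q - 8*Q*(24 + Q) (K(Q) = -4*((-51 + Q) + (Q + Q)*(Q + 24)) = -4*((-51 + Q) + (2*Q)*(24 + Q)) = -4*((-51 + Q) + 2*Q*(24 + Q)) = -4*(-51 + Q + 2*Q*(24 + Q)) = 204 - 4*Q - 8*Q*(24 + Q))
(22227 + (-9292 - 8863)) + K(81) = (22227 + (-9292 - 8863)) + (204 - 196*81 - 8*81²) = (22227 - 18155) + (204 - 15876 - 8*6561) = 4072 + (204 - 15876 - 52488) = 4072 - 68160 = -64088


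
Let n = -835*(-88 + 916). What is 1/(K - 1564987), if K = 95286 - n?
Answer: -1/778321 ≈ -1.2848e-6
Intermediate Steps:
n = -691380 (n = -835*828 = -691380)
K = 786666 (K = 95286 - 1*(-691380) = 95286 + 691380 = 786666)
1/(K - 1564987) = 1/(786666 - 1564987) = 1/(-778321) = -1/778321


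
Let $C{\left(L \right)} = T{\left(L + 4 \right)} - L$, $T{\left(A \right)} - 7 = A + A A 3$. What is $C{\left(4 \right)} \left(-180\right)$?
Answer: $-36540$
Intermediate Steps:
$T{\left(A \right)} = 7 + A + 3 A^{2}$ ($T{\left(A \right)} = 7 + \left(A + A A 3\right) = 7 + \left(A + A^{2} \cdot 3\right) = 7 + \left(A + 3 A^{2}\right) = 7 + A + 3 A^{2}$)
$C{\left(L \right)} = 11 + 3 \left(4 + L\right)^{2}$ ($C{\left(L \right)} = \left(7 + \left(L + 4\right) + 3 \left(L + 4\right)^{2}\right) - L = \left(7 + \left(4 + L\right) + 3 \left(4 + L\right)^{2}\right) - L = \left(11 + L + 3 \left(4 + L\right)^{2}\right) - L = 11 + 3 \left(4 + L\right)^{2}$)
$C{\left(4 \right)} \left(-180\right) = \left(11 + 3 \left(4 + 4\right)^{2}\right) \left(-180\right) = \left(11 + 3 \cdot 8^{2}\right) \left(-180\right) = \left(11 + 3 \cdot 64\right) \left(-180\right) = \left(11 + 192\right) \left(-180\right) = 203 \left(-180\right) = -36540$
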